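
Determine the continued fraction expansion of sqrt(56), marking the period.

[7; (2, 14)]

Write x_i = (sqrt(56) + m_i)/d_i with (m_0, d_0) = (0, 1). a_0 = floor(sqrt(56)) = 7, since 7^2 = 49 <= 56 < 64 = 8^2.
Iterate m_{i+1} = d_i*a_i - m_i, d_{i+1} = (56 - m_{i+1}^2)/d_i, a_{i+1} = floor((a_0 + m_{i+1})/d_{i+1}):
  m_1 = 1*7 - 0 = 7, d_1 = (56 - 7^2)/1 = 7/1 = 7, a_1 = floor((7 + 7)/7) = 2.
  m_2 = 7*2 - 7 = 7, d_2 = (56 - 7^2)/7 = 7/7 = 1, a_2 = floor((7 + 7)/1) = 14.
  m_3 = 1*14 - 7 = 7, d_3 = (56 - 7^2)/1 = 7/1 = 7: (m_3, d_3) = (m_1, d_1) = (7, 7), so from here the quotients repeat a_1, a_2; the period length is 2.
Hence the expansion of sqrt(56) is a_0 = 7 followed by the repeating block 2, 14 (period 2).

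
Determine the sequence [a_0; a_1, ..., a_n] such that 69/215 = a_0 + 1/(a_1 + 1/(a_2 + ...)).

[0; 3, 8, 1, 1, 1, 2]

Run the Euclidean algorithm on 69 and 215; the successive quotients are the partial quotients a_0, a_1, ... (each step inverts the fractional part left over by the previous one):
  69 = 0*215 + 69, so a_0 = 0.
  215 = 3*69 + 8, so a_1 = 3.
  69 = 8*8 + 5, so a_2 = 8.
  8 = 1*5 + 3, so a_3 = 1.
  5 = 1*3 + 2, so a_4 = 1.
  3 = 1*2 + 1, so a_5 = 1.
  2 = 2*1 + 0, so a_6 = 2.
The remainder reaches 0 after 7 divisions, so the expansion has 7 partial quotients, read off in order.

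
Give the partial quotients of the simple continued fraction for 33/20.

[1; 1, 1, 1, 6]

Run the Euclidean algorithm on 33 and 20; the successive quotients are the partial quotients a_0, a_1, ... (each step inverts the fractional part left over by the previous one):
  33 = 1*20 + 13, so a_0 = 1.
  20 = 1*13 + 7, so a_1 = 1.
  13 = 1*7 + 6, so a_2 = 1.
  7 = 1*6 + 1, so a_3 = 1.
  6 = 6*1 + 0, so a_4 = 6.
The remainder reaches 0 after 5 divisions, so the expansion has 5 partial quotients, read off in order.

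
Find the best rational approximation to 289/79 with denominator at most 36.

128/35

Expand x = 289/79 as a continued fraction with the Euclidean algorithm:
  289 = 3*79 + 52, so a_0 = 3.
  79 = 1*52 + 27, so a_1 = 1.
  52 = 1*27 + 25, so a_2 = 1.
  27 = 1*25 + 2, so a_3 = 1.
  25 = 12*2 + 1, so a_4 = 12.
  2 = 2*1 + 0, so a_5 = 2.
so x = [3; 1, 1, 1, 12, 2].
Convergents (p_i = a_i*p_{i-1} + p_{i-2}, q_i = a_i*q_{i-1} + q_{i-2} with p_{-2}=0, p_{-1}=1, q_{-2}=1, q_{-1}=0), until the denominator exceeds 36:
  i=0: a_0=3, p_0 = 3*1 + 0 = 3, q_0 = 3*0 + 1 = 1.
  i=1: a_1=1, p_1 = 1*3 + 1 = 4, q_1 = 1*1 + 0 = 1.
  i=2: a_2=1, p_2 = 1*4 + 3 = 7, q_2 = 1*1 + 1 = 2.
  i=3: a_3=1, p_3 = 1*7 + 4 = 11, q_3 = 1*2 + 1 = 3.
  i=4: a_4=12, p_4 = 12*11 + 7 = 139, q_4 = 12*3 + 2 = 38.
q_4 = 38 > 36, so the last convergent with denominator <= 36 is p_3/q_3 = 11/3.
The closest fraction with denominator <= 36 is either p_3/q_3 or the intermediate fraction (k*p_3 + p_2)/(k*q_3 + q_2) with the largest k >= 1 whose denominator stays <= 36; these approach x as k grows, and every other convergent or intermediate fraction in range is farther away.
Largest k: floor((36 - q_2)/q_3) = floor((36 - 2)/3) = 11.
That gives (11*11 + 7)/(11*3 + 2) = 128/35.
Compare the errors: |x - 11/3| = |289*3 - 11*79|/(79*3) = 2/237, and |x - 128/35| = |289*35 - 128*79|/(79*35) = 3/2765.
Cross-multiplying, 3*237 = 711 < 5530 = 2*2765, so 3/2765 is smaller: the intermediate fraction 128/35 is closer to x than 11/3.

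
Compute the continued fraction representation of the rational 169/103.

Run the Euclidean algorithm on 169 and 103; the successive quotients are the partial quotients a_0, a_1, ... (each step inverts the fractional part left over by the previous one):
  169 = 1*103 + 66, so a_0 = 1.
  103 = 1*66 + 37, so a_1 = 1.
  66 = 1*37 + 29, so a_2 = 1.
  37 = 1*29 + 8, so a_3 = 1.
  29 = 3*8 + 5, so a_4 = 3.
  8 = 1*5 + 3, so a_5 = 1.
  5 = 1*3 + 2, so a_6 = 1.
  3 = 1*2 + 1, so a_7 = 1.
  2 = 2*1 + 0, so a_8 = 2.
The remainder reaches 0 after 9 divisions, so the expansion has 9 partial quotients, read off in order.

[1; 1, 1, 1, 3, 1, 1, 1, 2]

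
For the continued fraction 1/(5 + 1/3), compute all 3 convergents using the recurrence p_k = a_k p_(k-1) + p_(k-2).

Using the convergent recurrence p_i = a_i*p_{i-1} + p_{i-2}, q_i = a_i*q_{i-1} + q_{i-2} with p_{-2}=0, p_{-1}=1, q_{-2}=1, q_{-1}=0:
  i=0: a_0=0, p_0 = 0*1 + 0 = 0, q_0 = 0*0 + 1 = 1.
  i=1: a_1=5, p_1 = 5*0 + 1 = 1, q_1 = 5*1 + 0 = 5.
  i=2: a_2=3, p_2 = 3*1 + 0 = 3, q_2 = 3*5 + 1 = 16.

0/1, 1/5, 3/16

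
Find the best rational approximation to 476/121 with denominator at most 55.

59/15

Expand x = 476/121 as a continued fraction with the Euclidean algorithm:
  476 = 3*121 + 113, so a_0 = 3.
  121 = 1*113 + 8, so a_1 = 1.
  113 = 14*8 + 1, so a_2 = 14.
  8 = 8*1 + 0, so a_3 = 8.
so x = [3; 1, 14, 8].
Convergents (p_i = a_i*p_{i-1} + p_{i-2}, q_i = a_i*q_{i-1} + q_{i-2} with p_{-2}=0, p_{-1}=1, q_{-2}=1, q_{-1}=0), until the denominator exceeds 55:
  i=0: a_0=3, p_0 = 3*1 + 0 = 3, q_0 = 3*0 + 1 = 1.
  i=1: a_1=1, p_1 = 1*3 + 1 = 4, q_1 = 1*1 + 0 = 1.
  i=2: a_2=14, p_2 = 14*4 + 3 = 59, q_2 = 14*1 + 1 = 15.
  i=3: a_3=8, p_3 = 8*59 + 4 = 476, q_3 = 8*15 + 1 = 121.
q_3 = 121 > 55, so the last convergent with denominator <= 55 is p_2/q_2 = 59/15.
The closest fraction with denominator <= 55 is either p_2/q_2 or the intermediate fraction (k*p_2 + p_1)/(k*q_2 + q_1) with the largest k >= 1 whose denominator stays <= 55; these approach x as k grows, and every other convergent or intermediate fraction in range is farther away.
Largest k: floor((55 - q_1)/q_2) = floor((55 - 1)/15) = 3.
That gives (3*59 + 4)/(3*15 + 1) = 181/46.
Compare the errors: |x - 59/15| = |476*15 - 59*121|/(121*15) = 1/1815, and |x - 181/46| = |476*46 - 181*121|/(121*46) = 5/5566.
Cross-multiplying, 1*5566 = 5566 < 9075 = 5*1815, so 1/1815 is smaller: the convergent 59/15 is closer to x than 181/46.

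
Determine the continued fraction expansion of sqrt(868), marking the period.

Write x_i = (sqrt(868) + m_i)/d_i with (m_0, d_0) = (0, 1). a_0 = floor(sqrt(868)) = 29, since 29^2 = 841 <= 868 < 900 = 30^2.
Iterate m_{i+1} = d_i*a_i - m_i, d_{i+1} = (868 - m_{i+1}^2)/d_i, a_{i+1} = floor((a_0 + m_{i+1})/d_{i+1}):
  m_1 = 1*29 - 0 = 29, d_1 = (868 - 29^2)/1 = 27/1 = 27, a_1 = floor((29 + 29)/27) = 2.
  m_2 = 27*2 - 29 = 25, d_2 = (868 - 25^2)/27 = 243/27 = 9, a_2 = floor((29 + 25)/9) = 6.
  m_3 = 9*6 - 25 = 29, d_3 = (868 - 29^2)/9 = 27/9 = 3, a_3 = floor((29 + 29)/3) = 19.
  m_4 = 3*19 - 29 = 28, d_4 = (868 - 28^2)/3 = 84/3 = 28, a_4 = floor((29 + 28)/28) = 2.
  m_5 = 28*2 - 28 = 28, d_5 = (868 - 28^2)/28 = 84/28 = 3, a_5 = floor((29 + 28)/3) = 19.
  m_6 = 3*19 - 28 = 29, d_6 = (868 - 29^2)/3 = 27/3 = 9, a_6 = floor((29 + 29)/9) = 6.
  m_7 = 9*6 - 29 = 25, d_7 = (868 - 25^2)/9 = 243/9 = 27, a_7 = floor((29 + 25)/27) = 2.
  m_8 = 27*2 - 25 = 29, d_8 = (868 - 29^2)/27 = 27/27 = 1, a_8 = floor((29 + 29)/1) = 58.
  m_9 = 1*58 - 29 = 29, d_9 = (868 - 29^2)/1 = 27/1 = 27: (m_9, d_9) = (m_1, d_1) = (29, 27), so from here the quotients repeat a_1, ..., a_8; the period length is 8.
Hence the expansion of sqrt(868) is a_0 = 29 followed by the repeating block 2, 6, 19, 2, 19, 6, 2, 58 (period 8).

[29; (2, 6, 19, 2, 19, 6, 2, 58)]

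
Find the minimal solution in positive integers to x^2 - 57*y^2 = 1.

(x, y) = (151, 20)

First expand sqrt(57) as a continued fraction. With x_i = (sqrt(57) + m_i)/d_i and (m_0, d_0) = (0, 1): a_0 = floor(sqrt(57)) = 7, since 7^2 = 49 <= 57 < 64 = 8^2.
Iterate m_{i+1} = d_i*a_i - m_i, d_{i+1} = (57 - m_{i+1}^2)/d_i, a_{i+1} = floor((a_0 + m_{i+1})/d_{i+1}):
  m_1 = 1*7 - 0 = 7, d_1 = (57 - 7^2)/1 = 8/1 = 8, a_1 = floor((7 + 7)/8) = 1.
  m_2 = 8*1 - 7 = 1, d_2 = (57 - 1^2)/8 = 56/8 = 7, a_2 = floor((7 + 1)/7) = 1.
  m_3 = 7*1 - 1 = 6, d_3 = (57 - 6^2)/7 = 21/7 = 3, a_3 = floor((7 + 6)/3) = 4.
  m_4 = 3*4 - 6 = 6, d_4 = (57 - 6^2)/3 = 21/3 = 7, a_4 = floor((7 + 6)/7) = 1.
  m_5 = 7*1 - 6 = 1, d_5 = (57 - 1^2)/7 = 56/7 = 8, a_5 = floor((7 + 1)/8) = 1.
  m_6 = 8*1 - 1 = 7, d_6 = (57 - 7^2)/8 = 8/8 = 1, a_6 = floor((7 + 7)/1) = 14.
  m_7 = 1*14 - 7 = 7, d_7 = (57 - 7^2)/1 = 8/1 = 8: (m_7, d_7) = (m_1, d_1) = (7, 8), so from here the quotients repeat a_1, ..., a_6; the period length is 6.
So sqrt(57) = [7; (1, 1, 4, 1, 1, 14)] with period length k = 6.
k is even, so the fundamental solution of x^2 - 57y^2 = 1 is (p_{k-1}, q_{k-1}) = (p_5, q_5); compute convergents through index 5.
Convergents (p_i = a_i*p_{i-1} + p_{i-2}, q_i = a_i*q_{i-1} + q_{i-2} with p_{-2}=0, p_{-1}=1, q_{-2}=1, q_{-1}=0):
  i=0: a_0=7, p_0 = 7*1 + 0 = 7, q_0 = 7*0 + 1 = 1.
  i=1: a_1=1, p_1 = 1*7 + 1 = 8, q_1 = 1*1 + 0 = 1.
  i=2: a_2=1, p_2 = 1*8 + 7 = 15, q_2 = 1*1 + 1 = 2.
  i=3: a_3=4, p_3 = 4*15 + 8 = 68, q_3 = 4*2 + 1 = 9.
  i=4: a_4=1, p_4 = 1*68 + 15 = 83, q_4 = 1*9 + 2 = 11.
  i=5: a_5=1, p_5 = 1*83 + 68 = 151, q_5 = 1*11 + 9 = 20.
Check: 151^2 - 57*20^2 = 22801 - 22800 = 1, so (x, y) = (151, 20) solves the equation, and by the theorem it is the least positive solution.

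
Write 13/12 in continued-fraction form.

[1; 12]

Run the Euclidean algorithm on 13 and 12; the successive quotients are the partial quotients a_0, a_1, ... (each step inverts the fractional part left over by the previous one):
  13 = 1*12 + 1, so a_0 = 1.
  12 = 12*1 + 0, so a_1 = 12.
The remainder reaches 0 after 2 divisions, so the expansion has 2 partial quotients, read off in order.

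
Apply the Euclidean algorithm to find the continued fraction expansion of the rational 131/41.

[3; 5, 8]

Run the Euclidean algorithm on 131 and 41; the successive quotients are the partial quotients a_0, a_1, ... (each step inverts the fractional part left over by the previous one):
  131 = 3*41 + 8, so a_0 = 3.
  41 = 5*8 + 1, so a_1 = 5.
  8 = 8*1 + 0, so a_2 = 8.
The remainder reaches 0 after 3 divisions, so the expansion has 3 partial quotients, read off in order.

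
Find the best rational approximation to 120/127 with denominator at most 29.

Expand x = 120/127 as a continued fraction with the Euclidean algorithm:
  120 = 0*127 + 120, so a_0 = 0.
  127 = 1*120 + 7, so a_1 = 1.
  120 = 17*7 + 1, so a_2 = 17.
  7 = 7*1 + 0, so a_3 = 7.
so x = [0; 1, 17, 7].
Convergents (p_i = a_i*p_{i-1} + p_{i-2}, q_i = a_i*q_{i-1} + q_{i-2} with p_{-2}=0, p_{-1}=1, q_{-2}=1, q_{-1}=0), until the denominator exceeds 29:
  i=0: a_0=0, p_0 = 0*1 + 0 = 0, q_0 = 0*0 + 1 = 1.
  i=1: a_1=1, p_1 = 1*0 + 1 = 1, q_1 = 1*1 + 0 = 1.
  i=2: a_2=17, p_2 = 17*1 + 0 = 17, q_2 = 17*1 + 1 = 18.
  i=3: a_3=7, p_3 = 7*17 + 1 = 120, q_3 = 7*18 + 1 = 127.
q_3 = 127 > 29, so the last convergent with denominator <= 29 is p_2/q_2 = 17/18.
The closest fraction with denominator <= 29 is either p_2/q_2 or the intermediate fraction (k*p_2 + p_1)/(k*q_2 + q_1) with the largest k >= 1 whose denominator stays <= 29; these approach x as k grows, and every other convergent or intermediate fraction in range is farther away.
Largest k: floor((29 - q_1)/q_2) = floor((29 - 1)/18) = 1.
That gives (1*17 + 1)/(1*18 + 1) = 18/19.
Compare the errors: |x - 17/18| = |120*18 - 17*127|/(127*18) = 1/2286, and |x - 18/19| = |120*19 - 18*127|/(127*19) = 6/2413.
Cross-multiplying, 1*2413 = 2413 < 13716 = 6*2286, so 1/2286 is smaller: the convergent 17/18 is closer to x than 18/19.

17/18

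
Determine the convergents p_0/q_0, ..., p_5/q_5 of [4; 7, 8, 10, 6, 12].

Using the convergent recurrence p_i = a_i*p_{i-1} + p_{i-2}, q_i = a_i*q_{i-1} + q_{i-2} with p_{-2}=0, p_{-1}=1, q_{-2}=1, q_{-1}=0:
  i=0: a_0=4, p_0 = 4*1 + 0 = 4, q_0 = 4*0 + 1 = 1.
  i=1: a_1=7, p_1 = 7*4 + 1 = 29, q_1 = 7*1 + 0 = 7.
  i=2: a_2=8, p_2 = 8*29 + 4 = 236, q_2 = 8*7 + 1 = 57.
  i=3: a_3=10, p_3 = 10*236 + 29 = 2389, q_3 = 10*57 + 7 = 577.
  i=4: a_4=6, p_4 = 6*2389 + 236 = 14570, q_4 = 6*577 + 57 = 3519.
  i=5: a_5=12, p_5 = 12*14570 + 2389 = 177229, q_5 = 12*3519 + 577 = 42805.

4/1, 29/7, 236/57, 2389/577, 14570/3519, 177229/42805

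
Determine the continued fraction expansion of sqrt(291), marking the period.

Write x_i = (sqrt(291) + m_i)/d_i with (m_0, d_0) = (0, 1). a_0 = floor(sqrt(291)) = 17, since 17^2 = 289 <= 291 < 324 = 18^2.
Iterate m_{i+1} = d_i*a_i - m_i, d_{i+1} = (291 - m_{i+1}^2)/d_i, a_{i+1} = floor((a_0 + m_{i+1})/d_{i+1}):
  m_1 = 1*17 - 0 = 17, d_1 = (291 - 17^2)/1 = 2/1 = 2, a_1 = floor((17 + 17)/2) = 17.
  m_2 = 2*17 - 17 = 17, d_2 = (291 - 17^2)/2 = 2/2 = 1, a_2 = floor((17 + 17)/1) = 34.
  m_3 = 1*34 - 17 = 17, d_3 = (291 - 17^2)/1 = 2/1 = 2: (m_3, d_3) = (m_1, d_1) = (17, 2), so from here the quotients repeat a_1, a_2; the period length is 2.
Hence the expansion of sqrt(291) is a_0 = 17 followed by the repeating block 17, 34 (period 2).

[17; (17, 34)]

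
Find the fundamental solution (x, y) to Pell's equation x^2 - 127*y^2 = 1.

First expand sqrt(127) as a continued fraction. With x_i = (sqrt(127) + m_i)/d_i and (m_0, d_0) = (0, 1): a_0 = floor(sqrt(127)) = 11, since 11^2 = 121 <= 127 < 144 = 12^2.
Iterate m_{i+1} = d_i*a_i - m_i, d_{i+1} = (127 - m_{i+1}^2)/d_i, a_{i+1} = floor((a_0 + m_{i+1})/d_{i+1}):
  m_1 = 1*11 - 0 = 11, d_1 = (127 - 11^2)/1 = 6/1 = 6, a_1 = floor((11 + 11)/6) = 3.
  m_2 = 6*3 - 11 = 7, d_2 = (127 - 7^2)/6 = 78/6 = 13, a_2 = floor((11 + 7)/13) = 1.
  m_3 = 13*1 - 7 = 6, d_3 = (127 - 6^2)/13 = 91/13 = 7, a_3 = floor((11 + 6)/7) = 2.
  m_4 = 7*2 - 6 = 8, d_4 = (127 - 8^2)/7 = 63/7 = 9, a_4 = floor((11 + 8)/9) = 2.
  m_5 = 9*2 - 8 = 10, d_5 = (127 - 10^2)/9 = 27/9 = 3, a_5 = floor((11 + 10)/3) = 7.
  m_6 = 3*7 - 10 = 11, d_6 = (127 - 11^2)/3 = 6/3 = 2, a_6 = floor((11 + 11)/2) = 11.
  m_7 = 2*11 - 11 = 11, d_7 = (127 - 11^2)/2 = 6/2 = 3, a_7 = floor((11 + 11)/3) = 7.
  m_8 = 3*7 - 11 = 10, d_8 = (127 - 10^2)/3 = 27/3 = 9, a_8 = floor((11 + 10)/9) = 2.
  m_9 = 9*2 - 10 = 8, d_9 = (127 - 8^2)/9 = 63/9 = 7, a_9 = floor((11 + 8)/7) = 2.
  m_10 = 7*2 - 8 = 6, d_10 = (127 - 6^2)/7 = 91/7 = 13, a_10 = floor((11 + 6)/13) = 1.
  m_11 = 13*1 - 6 = 7, d_11 = (127 - 7^2)/13 = 78/13 = 6, a_11 = floor((11 + 7)/6) = 3.
  m_12 = 6*3 - 7 = 11, d_12 = (127 - 11^2)/6 = 6/6 = 1, a_12 = floor((11 + 11)/1) = 22.
  m_13 = 1*22 - 11 = 11, d_13 = (127 - 11^2)/1 = 6/1 = 6: (m_13, d_13) = (m_1, d_1) = (11, 6), so from here the quotients repeat a_1, ..., a_12; the period length is 12.
So sqrt(127) = [11; (3, 1, 2, 2, 7, 11, 7, 2, 2, 1, 3, 22)] with period length k = 12.
k is even, so the fundamental solution of x^2 - 127y^2 = 1 is (p_{k-1}, q_{k-1}) = (p_11, q_11); compute convergents through index 11.
Convergents (p_i = a_i*p_{i-1} + p_{i-2}, q_i = a_i*q_{i-1} + q_{i-2} with p_{-2}=0, p_{-1}=1, q_{-2}=1, q_{-1}=0):
  i=0: a_0=11, p_0 = 11*1 + 0 = 11, q_0 = 11*0 + 1 = 1.
  i=1: a_1=3, p_1 = 3*11 + 1 = 34, q_1 = 3*1 + 0 = 3.
  i=2: a_2=1, p_2 = 1*34 + 11 = 45, q_2 = 1*3 + 1 = 4.
  i=3: a_3=2, p_3 = 2*45 + 34 = 124, q_3 = 2*4 + 3 = 11.
  i=4: a_4=2, p_4 = 2*124 + 45 = 293, q_4 = 2*11 + 4 = 26.
  i=5: a_5=7, p_5 = 7*293 + 124 = 2175, q_5 = 7*26 + 11 = 193.
  i=6: a_6=11, p_6 = 11*2175 + 293 = 24218, q_6 = 11*193 + 26 = 2149.
  i=7: a_7=7, p_7 = 7*24218 + 2175 = 171701, q_7 = 7*2149 + 193 = 15236.
  i=8: a_8=2, p_8 = 2*171701 + 24218 = 367620, q_8 = 2*15236 + 2149 = 32621.
  i=9: a_9=2, p_9 = 2*367620 + 171701 = 906941, q_9 = 2*32621 + 15236 = 80478.
  i=10: a_10=1, p_10 = 1*906941 + 367620 = 1274561, q_10 = 1*80478 + 32621 = 113099.
  i=11: a_11=3, p_11 = 3*1274561 + 906941 = 4730624, q_11 = 3*113099 + 80478 = 419775.
Check: 4730624^2 - 127*419775^2 = 22378803429376 - 22378803429375 = 1, so (x, y) = (4730624, 419775) solves the equation, and by the theorem it is the least positive solution.

(x, y) = (4730624, 419775)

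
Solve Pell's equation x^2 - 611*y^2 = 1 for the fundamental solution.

(x, y) = (236926, 9585)

First expand sqrt(611) as a continued fraction. With x_i = (sqrt(611) + m_i)/d_i and (m_0, d_0) = (0, 1): a_0 = floor(sqrt(611)) = 24, since 24^2 = 576 <= 611 < 625 = 25^2.
Iterate m_{i+1} = d_i*a_i - m_i, d_{i+1} = (611 - m_{i+1}^2)/d_i, a_{i+1} = floor((a_0 + m_{i+1})/d_{i+1}):
  m_1 = 1*24 - 0 = 24, d_1 = (611 - 24^2)/1 = 35/1 = 35, a_1 = floor((24 + 24)/35) = 1.
  m_2 = 35*1 - 24 = 11, d_2 = (611 - 11^2)/35 = 490/35 = 14, a_2 = floor((24 + 11)/14) = 2.
  m_3 = 14*2 - 11 = 17, d_3 = (611 - 17^2)/14 = 322/14 = 23, a_3 = floor((24 + 17)/23) = 1.
  m_4 = 23*1 - 17 = 6, d_4 = (611 - 6^2)/23 = 575/23 = 25, a_4 = floor((24 + 6)/25) = 1.
  m_5 = 25*1 - 6 = 19, d_5 = (611 - 19^2)/25 = 250/25 = 10, a_5 = floor((24 + 19)/10) = 4.
  m_6 = 10*4 - 19 = 21, d_6 = (611 - 21^2)/10 = 170/10 = 17, a_6 = floor((24 + 21)/17) = 2.
  m_7 = 17*2 - 21 = 13, d_7 = (611 - 13^2)/17 = 442/17 = 26, a_7 = floor((24 + 13)/26) = 1.
  m_8 = 26*1 - 13 = 13, d_8 = (611 - 13^2)/26 = 442/26 = 17, a_8 = floor((24 + 13)/17) = 2.
  m_9 = 17*2 - 13 = 21, d_9 = (611 - 21^2)/17 = 170/17 = 10, a_9 = floor((24 + 21)/10) = 4.
  m_10 = 10*4 - 21 = 19, d_10 = (611 - 19^2)/10 = 250/10 = 25, a_10 = floor((24 + 19)/25) = 1.
  m_11 = 25*1 - 19 = 6, d_11 = (611 - 6^2)/25 = 575/25 = 23, a_11 = floor((24 + 6)/23) = 1.
  m_12 = 23*1 - 6 = 17, d_12 = (611 - 17^2)/23 = 322/23 = 14, a_12 = floor((24 + 17)/14) = 2.
  m_13 = 14*2 - 17 = 11, d_13 = (611 - 11^2)/14 = 490/14 = 35, a_13 = floor((24 + 11)/35) = 1.
  m_14 = 35*1 - 11 = 24, d_14 = (611 - 24^2)/35 = 35/35 = 1, a_14 = floor((24 + 24)/1) = 48.
  m_15 = 1*48 - 24 = 24, d_15 = (611 - 24^2)/1 = 35/1 = 35: (m_15, d_15) = (m_1, d_1) = (24, 35), so from here the quotients repeat a_1, ..., a_14; the period length is 14.
So sqrt(611) = [24; (1, 2, 1, 1, 4, 2, 1, 2, 4, 1, 1, 2, 1, 48)] with period length k = 14.
k is even, so the fundamental solution of x^2 - 611y^2 = 1 is (p_{k-1}, q_{k-1}) = (p_13, q_13); compute convergents through index 13.
Convergents (p_i = a_i*p_{i-1} + p_{i-2}, q_i = a_i*q_{i-1} + q_{i-2} with p_{-2}=0, p_{-1}=1, q_{-2}=1, q_{-1}=0):
  i=0: a_0=24, p_0 = 24*1 + 0 = 24, q_0 = 24*0 + 1 = 1.
  i=1: a_1=1, p_1 = 1*24 + 1 = 25, q_1 = 1*1 + 0 = 1.
  i=2: a_2=2, p_2 = 2*25 + 24 = 74, q_2 = 2*1 + 1 = 3.
  i=3: a_3=1, p_3 = 1*74 + 25 = 99, q_3 = 1*3 + 1 = 4.
  i=4: a_4=1, p_4 = 1*99 + 74 = 173, q_4 = 1*4 + 3 = 7.
  i=5: a_5=4, p_5 = 4*173 + 99 = 791, q_5 = 4*7 + 4 = 32.
  i=6: a_6=2, p_6 = 2*791 + 173 = 1755, q_6 = 2*32 + 7 = 71.
  i=7: a_7=1, p_7 = 1*1755 + 791 = 2546, q_7 = 1*71 + 32 = 103.
  i=8: a_8=2, p_8 = 2*2546 + 1755 = 6847, q_8 = 2*103 + 71 = 277.
  i=9: a_9=4, p_9 = 4*6847 + 2546 = 29934, q_9 = 4*277 + 103 = 1211.
  i=10: a_10=1, p_10 = 1*29934 + 6847 = 36781, q_10 = 1*1211 + 277 = 1488.
  i=11: a_11=1, p_11 = 1*36781 + 29934 = 66715, q_11 = 1*1488 + 1211 = 2699.
  i=12: a_12=2, p_12 = 2*66715 + 36781 = 170211, q_12 = 2*2699 + 1488 = 6886.
  i=13: a_13=1, p_13 = 1*170211 + 66715 = 236926, q_13 = 1*6886 + 2699 = 9585.
Check: 236926^2 - 611*9585^2 = 56133929476 - 56133929475 = 1, so (x, y) = (236926, 9585) solves the equation, and by the theorem it is the least positive solution.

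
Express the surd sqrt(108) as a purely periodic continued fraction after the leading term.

[10; (2, 1, 1, 4, 1, 1, 2, 20)]

Write x_i = (sqrt(108) + m_i)/d_i with (m_0, d_0) = (0, 1). a_0 = floor(sqrt(108)) = 10, since 10^2 = 100 <= 108 < 121 = 11^2.
Iterate m_{i+1} = d_i*a_i - m_i, d_{i+1} = (108 - m_{i+1}^2)/d_i, a_{i+1} = floor((a_0 + m_{i+1})/d_{i+1}):
  m_1 = 1*10 - 0 = 10, d_1 = (108 - 10^2)/1 = 8/1 = 8, a_1 = floor((10 + 10)/8) = 2.
  m_2 = 8*2 - 10 = 6, d_2 = (108 - 6^2)/8 = 72/8 = 9, a_2 = floor((10 + 6)/9) = 1.
  m_3 = 9*1 - 6 = 3, d_3 = (108 - 3^2)/9 = 99/9 = 11, a_3 = floor((10 + 3)/11) = 1.
  m_4 = 11*1 - 3 = 8, d_4 = (108 - 8^2)/11 = 44/11 = 4, a_4 = floor((10 + 8)/4) = 4.
  m_5 = 4*4 - 8 = 8, d_5 = (108 - 8^2)/4 = 44/4 = 11, a_5 = floor((10 + 8)/11) = 1.
  m_6 = 11*1 - 8 = 3, d_6 = (108 - 3^2)/11 = 99/11 = 9, a_6 = floor((10 + 3)/9) = 1.
  m_7 = 9*1 - 3 = 6, d_7 = (108 - 6^2)/9 = 72/9 = 8, a_7 = floor((10 + 6)/8) = 2.
  m_8 = 8*2 - 6 = 10, d_8 = (108 - 10^2)/8 = 8/8 = 1, a_8 = floor((10 + 10)/1) = 20.
  m_9 = 1*20 - 10 = 10, d_9 = (108 - 10^2)/1 = 8/1 = 8: (m_9, d_9) = (m_1, d_1) = (10, 8), so from here the quotients repeat a_1, ..., a_8; the period length is 8.
Hence the expansion of sqrt(108) is a_0 = 10 followed by the repeating block 2, 1, 1, 4, 1, 1, 2, 20 (period 8).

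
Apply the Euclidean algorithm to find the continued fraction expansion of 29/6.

Run the Euclidean algorithm on 29 and 6; the successive quotients are the partial quotients a_0, a_1, ... (each step inverts the fractional part left over by the previous one):
  29 = 4*6 + 5, so a_0 = 4.
  6 = 1*5 + 1, so a_1 = 1.
  5 = 5*1 + 0, so a_2 = 5.
The remainder reaches 0 after 3 divisions, so the expansion has 3 partial quotients, read off in order.

[4; 1, 5]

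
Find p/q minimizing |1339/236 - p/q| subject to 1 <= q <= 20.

17/3

Expand x = 1339/236 as a continued fraction with the Euclidean algorithm:
  1339 = 5*236 + 159, so a_0 = 5.
  236 = 1*159 + 77, so a_1 = 1.
  159 = 2*77 + 5, so a_2 = 2.
  77 = 15*5 + 2, so a_3 = 15.
  5 = 2*2 + 1, so a_4 = 2.
  2 = 2*1 + 0, so a_5 = 2.
so x = [5; 1, 2, 15, 2, 2].
Convergents (p_i = a_i*p_{i-1} + p_{i-2}, q_i = a_i*q_{i-1} + q_{i-2} with p_{-2}=0, p_{-1}=1, q_{-2}=1, q_{-1}=0), until the denominator exceeds 20:
  i=0: a_0=5, p_0 = 5*1 + 0 = 5, q_0 = 5*0 + 1 = 1.
  i=1: a_1=1, p_1 = 1*5 + 1 = 6, q_1 = 1*1 + 0 = 1.
  i=2: a_2=2, p_2 = 2*6 + 5 = 17, q_2 = 2*1 + 1 = 3.
  i=3: a_3=15, p_3 = 15*17 + 6 = 261, q_3 = 15*3 + 1 = 46.
q_3 = 46 > 20, so the last convergent with denominator <= 20 is p_2/q_2 = 17/3.
The closest fraction with denominator <= 20 is either p_2/q_2 or the intermediate fraction (k*p_2 + p_1)/(k*q_2 + q_1) with the largest k >= 1 whose denominator stays <= 20; these approach x as k grows, and every other convergent or intermediate fraction in range is farther away.
Largest k: floor((20 - q_1)/q_2) = floor((20 - 1)/3) = 6.
That gives (6*17 + 6)/(6*3 + 1) = 108/19.
Compare the errors: |x - 17/3| = |1339*3 - 17*236|/(236*3) = 5/708, and |x - 108/19| = |1339*19 - 108*236|/(236*19) = 47/4484.
Cross-multiplying, 5*4484 = 22420 < 33276 = 47*708, so 5/708 is smaller: the convergent 17/3 is closer to x than 108/19.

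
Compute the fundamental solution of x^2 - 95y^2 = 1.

(x, y) = (39, 4)

First expand sqrt(95) as a continued fraction. With x_i = (sqrt(95) + m_i)/d_i and (m_0, d_0) = (0, 1): a_0 = floor(sqrt(95)) = 9, since 9^2 = 81 <= 95 < 100 = 10^2.
Iterate m_{i+1} = d_i*a_i - m_i, d_{i+1} = (95 - m_{i+1}^2)/d_i, a_{i+1} = floor((a_0 + m_{i+1})/d_{i+1}):
  m_1 = 1*9 - 0 = 9, d_1 = (95 - 9^2)/1 = 14/1 = 14, a_1 = floor((9 + 9)/14) = 1.
  m_2 = 14*1 - 9 = 5, d_2 = (95 - 5^2)/14 = 70/14 = 5, a_2 = floor((9 + 5)/5) = 2.
  m_3 = 5*2 - 5 = 5, d_3 = (95 - 5^2)/5 = 70/5 = 14, a_3 = floor((9 + 5)/14) = 1.
  m_4 = 14*1 - 5 = 9, d_4 = (95 - 9^2)/14 = 14/14 = 1, a_4 = floor((9 + 9)/1) = 18.
  m_5 = 1*18 - 9 = 9, d_5 = (95 - 9^2)/1 = 14/1 = 14: (m_5, d_5) = (m_1, d_1) = (9, 14), so from here the quotients repeat a_1, ..., a_4; the period length is 4.
So sqrt(95) = [9; (1, 2, 1, 18)] with period length k = 4.
k is even, so the fundamental solution of x^2 - 95y^2 = 1 is (p_{k-1}, q_{k-1}) = (p_3, q_3); compute convergents through index 3.
Convergents (p_i = a_i*p_{i-1} + p_{i-2}, q_i = a_i*q_{i-1} + q_{i-2} with p_{-2}=0, p_{-1}=1, q_{-2}=1, q_{-1}=0):
  i=0: a_0=9, p_0 = 9*1 + 0 = 9, q_0 = 9*0 + 1 = 1.
  i=1: a_1=1, p_1 = 1*9 + 1 = 10, q_1 = 1*1 + 0 = 1.
  i=2: a_2=2, p_2 = 2*10 + 9 = 29, q_2 = 2*1 + 1 = 3.
  i=3: a_3=1, p_3 = 1*29 + 10 = 39, q_3 = 1*3 + 1 = 4.
Check: 39^2 - 95*4^2 = 1521 - 1520 = 1, so (x, y) = (39, 4) solves the equation, and by the theorem it is the least positive solution.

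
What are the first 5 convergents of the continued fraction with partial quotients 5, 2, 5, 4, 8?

5/1, 11/2, 60/11, 251/46, 2068/379

Using the convergent recurrence p_i = a_i*p_{i-1} + p_{i-2}, q_i = a_i*q_{i-1} + q_{i-2} with p_{-2}=0, p_{-1}=1, q_{-2}=1, q_{-1}=0:
  i=0: a_0=5, p_0 = 5*1 + 0 = 5, q_0 = 5*0 + 1 = 1.
  i=1: a_1=2, p_1 = 2*5 + 1 = 11, q_1 = 2*1 + 0 = 2.
  i=2: a_2=5, p_2 = 5*11 + 5 = 60, q_2 = 5*2 + 1 = 11.
  i=3: a_3=4, p_3 = 4*60 + 11 = 251, q_3 = 4*11 + 2 = 46.
  i=4: a_4=8, p_4 = 8*251 + 60 = 2068, q_4 = 8*46 + 11 = 379.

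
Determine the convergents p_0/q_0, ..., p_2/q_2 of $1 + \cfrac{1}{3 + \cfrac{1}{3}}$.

Using the convergent recurrence p_i = a_i*p_{i-1} + p_{i-2}, q_i = a_i*q_{i-1} + q_{i-2} with p_{-2}=0, p_{-1}=1, q_{-2}=1, q_{-1}=0:
  i=0: a_0=1, p_0 = 1*1 + 0 = 1, q_0 = 1*0 + 1 = 1.
  i=1: a_1=3, p_1 = 3*1 + 1 = 4, q_1 = 3*1 + 0 = 3.
  i=2: a_2=3, p_2 = 3*4 + 1 = 13, q_2 = 3*3 + 1 = 10.

1/1, 4/3, 13/10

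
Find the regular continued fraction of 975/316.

Run the Euclidean algorithm on 975 and 316; the successive quotients are the partial quotients a_0, a_1, ... (each step inverts the fractional part left over by the previous one):
  975 = 3*316 + 27, so a_0 = 3.
  316 = 11*27 + 19, so a_1 = 11.
  27 = 1*19 + 8, so a_2 = 1.
  19 = 2*8 + 3, so a_3 = 2.
  8 = 2*3 + 2, so a_4 = 2.
  3 = 1*2 + 1, so a_5 = 1.
  2 = 2*1 + 0, so a_6 = 2.
The remainder reaches 0 after 7 divisions, so the expansion has 7 partial quotients, read off in order.

[3; 11, 1, 2, 2, 1, 2]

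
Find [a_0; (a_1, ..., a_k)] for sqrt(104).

Write x_i = (sqrt(104) + m_i)/d_i with (m_0, d_0) = (0, 1). a_0 = floor(sqrt(104)) = 10, since 10^2 = 100 <= 104 < 121 = 11^2.
Iterate m_{i+1} = d_i*a_i - m_i, d_{i+1} = (104 - m_{i+1}^2)/d_i, a_{i+1} = floor((a_0 + m_{i+1})/d_{i+1}):
  m_1 = 1*10 - 0 = 10, d_1 = (104 - 10^2)/1 = 4/1 = 4, a_1 = floor((10 + 10)/4) = 5.
  m_2 = 4*5 - 10 = 10, d_2 = (104 - 10^2)/4 = 4/4 = 1, a_2 = floor((10 + 10)/1) = 20.
  m_3 = 1*20 - 10 = 10, d_3 = (104 - 10^2)/1 = 4/1 = 4: (m_3, d_3) = (m_1, d_1) = (10, 4), so from here the quotients repeat a_1, a_2; the period length is 2.
Hence the expansion of sqrt(104) is a_0 = 10 followed by the repeating block 5, 20 (period 2).

[10; (5, 20)]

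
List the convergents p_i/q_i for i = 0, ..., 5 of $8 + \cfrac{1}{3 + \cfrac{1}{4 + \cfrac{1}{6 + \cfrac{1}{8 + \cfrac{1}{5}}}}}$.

Using the convergent recurrence p_i = a_i*p_{i-1} + p_{i-2}, q_i = a_i*q_{i-1} + q_{i-2} with p_{-2}=0, p_{-1}=1, q_{-2}=1, q_{-1}=0:
  i=0: a_0=8, p_0 = 8*1 + 0 = 8, q_0 = 8*0 + 1 = 1.
  i=1: a_1=3, p_1 = 3*8 + 1 = 25, q_1 = 3*1 + 0 = 3.
  i=2: a_2=4, p_2 = 4*25 + 8 = 108, q_2 = 4*3 + 1 = 13.
  i=3: a_3=6, p_3 = 6*108 + 25 = 673, q_3 = 6*13 + 3 = 81.
  i=4: a_4=8, p_4 = 8*673 + 108 = 5492, q_4 = 8*81 + 13 = 661.
  i=5: a_5=5, p_5 = 5*5492 + 673 = 28133, q_5 = 5*661 + 81 = 3386.

8/1, 25/3, 108/13, 673/81, 5492/661, 28133/3386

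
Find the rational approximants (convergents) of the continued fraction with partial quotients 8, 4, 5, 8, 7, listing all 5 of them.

8/1, 33/4, 173/21, 1417/172, 10092/1225

Using the convergent recurrence p_i = a_i*p_{i-1} + p_{i-2}, q_i = a_i*q_{i-1} + q_{i-2} with p_{-2}=0, p_{-1}=1, q_{-2}=1, q_{-1}=0:
  i=0: a_0=8, p_0 = 8*1 + 0 = 8, q_0 = 8*0 + 1 = 1.
  i=1: a_1=4, p_1 = 4*8 + 1 = 33, q_1 = 4*1 + 0 = 4.
  i=2: a_2=5, p_2 = 5*33 + 8 = 173, q_2 = 5*4 + 1 = 21.
  i=3: a_3=8, p_3 = 8*173 + 33 = 1417, q_3 = 8*21 + 4 = 172.
  i=4: a_4=7, p_4 = 7*1417 + 173 = 10092, q_4 = 7*172 + 21 = 1225.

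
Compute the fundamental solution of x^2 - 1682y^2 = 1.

(x, y) = (3363, 82)

First expand sqrt(1682) as a continued fraction. With x_i = (sqrt(1682) + m_i)/d_i and (m_0, d_0) = (0, 1): a_0 = floor(sqrt(1682)) = 41, since 41^2 = 1681 <= 1682 < 1764 = 42^2.
Iterate m_{i+1} = d_i*a_i - m_i, d_{i+1} = (1682 - m_{i+1}^2)/d_i, a_{i+1} = floor((a_0 + m_{i+1})/d_{i+1}):
  m_1 = 1*41 - 0 = 41, d_1 = (1682 - 41^2)/1 = 1/1 = 1, a_1 = floor((41 + 41)/1) = 82.
  m_2 = 1*82 - 41 = 41, d_2 = (1682 - 41^2)/1 = 1/1 = 1: (m_2, d_2) = (m_1, d_1) = (41, 1), so from here the quotient a_1 repeats; the period length is 1.
So sqrt(1682) = [41; (82)] with period length k = 1.
k is odd, so (p_{k-1}, q_{k-1}) only solves x^2 - 1682y^2 = -1 and the fundamental solution of x^2 - 1682y^2 = 1 is (p_{2k-1}, q_{2k-1}) = (p_1, q_1); compute convergents through index 1, running through the period twice.
Convergents (p_i = a_i*p_{i-1} + p_{i-2}, q_i = a_i*q_{i-1} + q_{i-2} with p_{-2}=0, p_{-1}=1, q_{-2}=1, q_{-1}=0):
  i=0: a_0=41, p_0 = 41*1 + 0 = 41, q_0 = 41*0 + 1 = 1.
  i=1: a_1=82, p_1 = 82*41 + 1 = 3363, q_1 = 82*1 + 0 = 82.
Indeed p_0^2 - 1682*q_0^2 = 1681 - 1682 = -1, not +1.
Check: 3363^2 - 1682*82^2 = 11309769 - 11309768 = 1, so (x, y) = (3363, 82) solves the equation, and by the theorem it is the least positive solution.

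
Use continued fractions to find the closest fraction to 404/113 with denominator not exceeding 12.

25/7

Expand x = 404/113 as a continued fraction with the Euclidean algorithm:
  404 = 3*113 + 65, so a_0 = 3.
  113 = 1*65 + 48, so a_1 = 1.
  65 = 1*48 + 17, so a_2 = 1.
  48 = 2*17 + 14, so a_3 = 2.
  17 = 1*14 + 3, so a_4 = 1.
  14 = 4*3 + 2, so a_5 = 4.
  3 = 1*2 + 1, so a_6 = 1.
  2 = 2*1 + 0, so a_7 = 2.
so x = [3; 1, 1, 2, 1, 4, 1, 2].
Convergents (p_i = a_i*p_{i-1} + p_{i-2}, q_i = a_i*q_{i-1} + q_{i-2} with p_{-2}=0, p_{-1}=1, q_{-2}=1, q_{-1}=0), until the denominator exceeds 12:
  i=0: a_0=3, p_0 = 3*1 + 0 = 3, q_0 = 3*0 + 1 = 1.
  i=1: a_1=1, p_1 = 1*3 + 1 = 4, q_1 = 1*1 + 0 = 1.
  i=2: a_2=1, p_2 = 1*4 + 3 = 7, q_2 = 1*1 + 1 = 2.
  i=3: a_3=2, p_3 = 2*7 + 4 = 18, q_3 = 2*2 + 1 = 5.
  i=4: a_4=1, p_4 = 1*18 + 7 = 25, q_4 = 1*5 + 2 = 7.
  i=5: a_5=4, p_5 = 4*25 + 18 = 118, q_5 = 4*7 + 5 = 33.
q_5 = 33 > 12, so the last convergent with denominator <= 12 is p_4/q_4 = 25/7.
The closest fraction with denominator <= 12 is either p_4/q_4 or the intermediate fraction (k*p_4 + p_3)/(k*q_4 + q_3) with the largest k >= 1 whose denominator stays <= 12; these approach x as k grows, and every other convergent or intermediate fraction in range is farther away.
Largest k: floor((12 - q_3)/q_4) = floor((12 - 5)/7) = 1.
That gives (1*25 + 18)/(1*7 + 5) = 43/12.
Compare the errors: |x - 25/7| = |404*7 - 25*113|/(113*7) = 3/791, and |x - 43/12| = |404*12 - 43*113|/(113*12) = 11/1356.
Cross-multiplying, 3*1356 = 4068 < 8701 = 11*791, so 3/791 is smaller: the convergent 25/7 is closer to x than 43/12.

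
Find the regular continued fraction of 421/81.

Run the Euclidean algorithm on 421 and 81; the successive quotients are the partial quotients a_0, a_1, ... (each step inverts the fractional part left over by the previous one):
  421 = 5*81 + 16, so a_0 = 5.
  81 = 5*16 + 1, so a_1 = 5.
  16 = 16*1 + 0, so a_2 = 16.
The remainder reaches 0 after 3 divisions, so the expansion has 3 partial quotients, read off in order.

[5; 5, 16]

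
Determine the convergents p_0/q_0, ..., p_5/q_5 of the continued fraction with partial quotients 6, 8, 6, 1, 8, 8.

Using the convergent recurrence p_i = a_i*p_{i-1} + p_{i-2}, q_i = a_i*q_{i-1} + q_{i-2} with p_{-2}=0, p_{-1}=1, q_{-2}=1, q_{-1}=0:
  i=0: a_0=6, p_0 = 6*1 + 0 = 6, q_0 = 6*0 + 1 = 1.
  i=1: a_1=8, p_1 = 8*6 + 1 = 49, q_1 = 8*1 + 0 = 8.
  i=2: a_2=6, p_2 = 6*49 + 6 = 300, q_2 = 6*8 + 1 = 49.
  i=3: a_3=1, p_3 = 1*300 + 49 = 349, q_3 = 1*49 + 8 = 57.
  i=4: a_4=8, p_4 = 8*349 + 300 = 3092, q_4 = 8*57 + 49 = 505.
  i=5: a_5=8, p_5 = 8*3092 + 349 = 25085, q_5 = 8*505 + 57 = 4097.

6/1, 49/8, 300/49, 349/57, 3092/505, 25085/4097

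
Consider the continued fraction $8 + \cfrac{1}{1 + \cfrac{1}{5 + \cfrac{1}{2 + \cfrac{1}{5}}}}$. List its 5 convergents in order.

8/1, 9/1, 53/6, 115/13, 628/71

Using the convergent recurrence p_i = a_i*p_{i-1} + p_{i-2}, q_i = a_i*q_{i-1} + q_{i-2} with p_{-2}=0, p_{-1}=1, q_{-2}=1, q_{-1}=0:
  i=0: a_0=8, p_0 = 8*1 + 0 = 8, q_0 = 8*0 + 1 = 1.
  i=1: a_1=1, p_1 = 1*8 + 1 = 9, q_1 = 1*1 + 0 = 1.
  i=2: a_2=5, p_2 = 5*9 + 8 = 53, q_2 = 5*1 + 1 = 6.
  i=3: a_3=2, p_3 = 2*53 + 9 = 115, q_3 = 2*6 + 1 = 13.
  i=4: a_4=5, p_4 = 5*115 + 53 = 628, q_4 = 5*13 + 6 = 71.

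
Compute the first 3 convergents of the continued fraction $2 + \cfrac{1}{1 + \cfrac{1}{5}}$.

Using the convergent recurrence p_i = a_i*p_{i-1} + p_{i-2}, q_i = a_i*q_{i-1} + q_{i-2} with p_{-2}=0, p_{-1}=1, q_{-2}=1, q_{-1}=0:
  i=0: a_0=2, p_0 = 2*1 + 0 = 2, q_0 = 2*0 + 1 = 1.
  i=1: a_1=1, p_1 = 1*2 + 1 = 3, q_1 = 1*1 + 0 = 1.
  i=2: a_2=5, p_2 = 5*3 + 2 = 17, q_2 = 5*1 + 1 = 6.

2/1, 3/1, 17/6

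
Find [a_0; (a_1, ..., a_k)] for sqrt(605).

[24; (1, 1, 2, 11, 1, 8, 1, 11, 2, 1, 1, 48)]

Write x_i = (sqrt(605) + m_i)/d_i with (m_0, d_0) = (0, 1). a_0 = floor(sqrt(605)) = 24, since 24^2 = 576 <= 605 < 625 = 25^2.
Iterate m_{i+1} = d_i*a_i - m_i, d_{i+1} = (605 - m_{i+1}^2)/d_i, a_{i+1} = floor((a_0 + m_{i+1})/d_{i+1}):
  m_1 = 1*24 - 0 = 24, d_1 = (605 - 24^2)/1 = 29/1 = 29, a_1 = floor((24 + 24)/29) = 1.
  m_2 = 29*1 - 24 = 5, d_2 = (605 - 5^2)/29 = 580/29 = 20, a_2 = floor((24 + 5)/20) = 1.
  m_3 = 20*1 - 5 = 15, d_3 = (605 - 15^2)/20 = 380/20 = 19, a_3 = floor((24 + 15)/19) = 2.
  m_4 = 19*2 - 15 = 23, d_4 = (605 - 23^2)/19 = 76/19 = 4, a_4 = floor((24 + 23)/4) = 11.
  m_5 = 4*11 - 23 = 21, d_5 = (605 - 21^2)/4 = 164/4 = 41, a_5 = floor((24 + 21)/41) = 1.
  m_6 = 41*1 - 21 = 20, d_6 = (605 - 20^2)/41 = 205/41 = 5, a_6 = floor((24 + 20)/5) = 8.
  m_7 = 5*8 - 20 = 20, d_7 = (605 - 20^2)/5 = 205/5 = 41, a_7 = floor((24 + 20)/41) = 1.
  m_8 = 41*1 - 20 = 21, d_8 = (605 - 21^2)/41 = 164/41 = 4, a_8 = floor((24 + 21)/4) = 11.
  m_9 = 4*11 - 21 = 23, d_9 = (605 - 23^2)/4 = 76/4 = 19, a_9 = floor((24 + 23)/19) = 2.
  m_10 = 19*2 - 23 = 15, d_10 = (605 - 15^2)/19 = 380/19 = 20, a_10 = floor((24 + 15)/20) = 1.
  m_11 = 20*1 - 15 = 5, d_11 = (605 - 5^2)/20 = 580/20 = 29, a_11 = floor((24 + 5)/29) = 1.
  m_12 = 29*1 - 5 = 24, d_12 = (605 - 24^2)/29 = 29/29 = 1, a_12 = floor((24 + 24)/1) = 48.
  m_13 = 1*48 - 24 = 24, d_13 = (605 - 24^2)/1 = 29/1 = 29: (m_13, d_13) = (m_1, d_1) = (24, 29), so from here the quotients repeat a_1, ..., a_12; the period length is 12.
Hence the expansion of sqrt(605) is a_0 = 24 followed by the repeating block 1, 1, 2, 11, 1, 8, 1, 11, 2, 1, 1, 48 (period 12).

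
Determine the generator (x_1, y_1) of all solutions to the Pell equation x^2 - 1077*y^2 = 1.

First expand sqrt(1077) as a continued fraction. With x_i = (sqrt(1077) + m_i)/d_i and (m_0, d_0) = (0, 1): a_0 = floor(sqrt(1077)) = 32, since 32^2 = 1024 <= 1077 < 1089 = 33^2.
Iterate m_{i+1} = d_i*a_i - m_i, d_{i+1} = (1077 - m_{i+1}^2)/d_i, a_{i+1} = floor((a_0 + m_{i+1})/d_{i+1}):
  m_1 = 1*32 - 0 = 32, d_1 = (1077 - 32^2)/1 = 53/1 = 53, a_1 = floor((32 + 32)/53) = 1.
  m_2 = 53*1 - 32 = 21, d_2 = (1077 - 21^2)/53 = 636/53 = 12, a_2 = floor((32 + 21)/12) = 4.
  m_3 = 12*4 - 21 = 27, d_3 = (1077 - 27^2)/12 = 348/12 = 29, a_3 = floor((32 + 27)/29) = 2.
  m_4 = 29*2 - 27 = 31, d_4 = (1077 - 31^2)/29 = 116/29 = 4, a_4 = floor((32 + 31)/4) = 15.
  m_5 = 4*15 - 31 = 29, d_5 = (1077 - 29^2)/4 = 236/4 = 59, a_5 = floor((32 + 29)/59) = 1.
  m_6 = 59*1 - 29 = 30, d_6 = (1077 - 30^2)/59 = 177/59 = 3, a_6 = floor((32 + 30)/3) = 20.
  m_7 = 3*20 - 30 = 30, d_7 = (1077 - 30^2)/3 = 177/3 = 59, a_7 = floor((32 + 30)/59) = 1.
  m_8 = 59*1 - 30 = 29, d_8 = (1077 - 29^2)/59 = 236/59 = 4, a_8 = floor((32 + 29)/4) = 15.
  m_9 = 4*15 - 29 = 31, d_9 = (1077 - 31^2)/4 = 116/4 = 29, a_9 = floor((32 + 31)/29) = 2.
  m_10 = 29*2 - 31 = 27, d_10 = (1077 - 27^2)/29 = 348/29 = 12, a_10 = floor((32 + 27)/12) = 4.
  m_11 = 12*4 - 27 = 21, d_11 = (1077 - 21^2)/12 = 636/12 = 53, a_11 = floor((32 + 21)/53) = 1.
  m_12 = 53*1 - 21 = 32, d_12 = (1077 - 32^2)/53 = 53/53 = 1, a_12 = floor((32 + 32)/1) = 64.
  m_13 = 1*64 - 32 = 32, d_13 = (1077 - 32^2)/1 = 53/1 = 53: (m_13, d_13) = (m_1, d_1) = (32, 53), so from here the quotients repeat a_1, ..., a_12; the period length is 12.
So sqrt(1077) = [32; (1, 4, 2, 15, 1, 20, 1, 15, 2, 4, 1, 64)] with period length k = 12.
k is even, so the fundamental solution of x^2 - 1077y^2 = 1 is (p_{k-1}, q_{k-1}) = (p_11, q_11); compute convergents through index 11.
Convergents (p_i = a_i*p_{i-1} + p_{i-2}, q_i = a_i*q_{i-1} + q_{i-2} with p_{-2}=0, p_{-1}=1, q_{-2}=1, q_{-1}=0):
  i=0: a_0=32, p_0 = 32*1 + 0 = 32, q_0 = 32*0 + 1 = 1.
  i=1: a_1=1, p_1 = 1*32 + 1 = 33, q_1 = 1*1 + 0 = 1.
  i=2: a_2=4, p_2 = 4*33 + 32 = 164, q_2 = 4*1 + 1 = 5.
  i=3: a_3=2, p_3 = 2*164 + 33 = 361, q_3 = 2*5 + 1 = 11.
  i=4: a_4=15, p_4 = 15*361 + 164 = 5579, q_4 = 15*11 + 5 = 170.
  i=5: a_5=1, p_5 = 1*5579 + 361 = 5940, q_5 = 1*170 + 11 = 181.
  i=6: a_6=20, p_6 = 20*5940 + 5579 = 124379, q_6 = 20*181 + 170 = 3790.
  i=7: a_7=1, p_7 = 1*124379 + 5940 = 130319, q_7 = 1*3790 + 181 = 3971.
  i=8: a_8=15, p_8 = 15*130319 + 124379 = 2079164, q_8 = 15*3971 + 3790 = 63355.
  i=9: a_9=2, p_9 = 2*2079164 + 130319 = 4288647, q_9 = 2*63355 + 3971 = 130681.
  i=10: a_10=4, p_10 = 4*4288647 + 2079164 = 19233752, q_10 = 4*130681 + 63355 = 586079.
  i=11: a_11=1, p_11 = 1*19233752 + 4288647 = 23522399, q_11 = 1*586079 + 130681 = 716760.
Check: 23522399^2 - 1077*716760^2 = 553303254715201 - 553303254715200 = 1, so (x, y) = (23522399, 716760) solves the equation, and by the theorem it is the least positive solution.

(x, y) = (23522399, 716760)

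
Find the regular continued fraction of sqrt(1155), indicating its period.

Write x_i = (sqrt(1155) + m_i)/d_i with (m_0, d_0) = (0, 1). a_0 = floor(sqrt(1155)) = 33, since 33^2 = 1089 <= 1155 < 1156 = 34^2.
Iterate m_{i+1} = d_i*a_i - m_i, d_{i+1} = (1155 - m_{i+1}^2)/d_i, a_{i+1} = floor((a_0 + m_{i+1})/d_{i+1}):
  m_1 = 1*33 - 0 = 33, d_1 = (1155 - 33^2)/1 = 66/1 = 66, a_1 = floor((33 + 33)/66) = 1.
  m_2 = 66*1 - 33 = 33, d_2 = (1155 - 33^2)/66 = 66/66 = 1, a_2 = floor((33 + 33)/1) = 66.
  m_3 = 1*66 - 33 = 33, d_3 = (1155 - 33^2)/1 = 66/1 = 66: (m_3, d_3) = (m_1, d_1) = (33, 66), so from here the quotients repeat a_1, a_2; the period length is 2.
Hence the expansion of sqrt(1155) is a_0 = 33 followed by the repeating block 1, 66 (period 2).

[33; (1, 66)]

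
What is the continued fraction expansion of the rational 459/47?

Run the Euclidean algorithm on 459 and 47; the successive quotients are the partial quotients a_0, a_1, ... (each step inverts the fractional part left over by the previous one):
  459 = 9*47 + 36, so a_0 = 9.
  47 = 1*36 + 11, so a_1 = 1.
  36 = 3*11 + 3, so a_2 = 3.
  11 = 3*3 + 2, so a_3 = 3.
  3 = 1*2 + 1, so a_4 = 1.
  2 = 2*1 + 0, so a_5 = 2.
The remainder reaches 0 after 6 divisions, so the expansion has 6 partial quotients, read off in order.

[9; 1, 3, 3, 1, 2]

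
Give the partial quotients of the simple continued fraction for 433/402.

Run the Euclidean algorithm on 433 and 402; the successive quotients are the partial quotients a_0, a_1, ... (each step inverts the fractional part left over by the previous one):
  433 = 1*402 + 31, so a_0 = 1.
  402 = 12*31 + 30, so a_1 = 12.
  31 = 1*30 + 1, so a_2 = 1.
  30 = 30*1 + 0, so a_3 = 30.
The remainder reaches 0 after 4 divisions, so the expansion has 4 partial quotients, read off in order.

[1; 12, 1, 30]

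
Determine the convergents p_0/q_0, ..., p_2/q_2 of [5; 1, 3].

Using the convergent recurrence p_i = a_i*p_{i-1} + p_{i-2}, q_i = a_i*q_{i-1} + q_{i-2} with p_{-2}=0, p_{-1}=1, q_{-2}=1, q_{-1}=0:
  i=0: a_0=5, p_0 = 5*1 + 0 = 5, q_0 = 5*0 + 1 = 1.
  i=1: a_1=1, p_1 = 1*5 + 1 = 6, q_1 = 1*1 + 0 = 1.
  i=2: a_2=3, p_2 = 3*6 + 5 = 23, q_2 = 3*1 + 1 = 4.

5/1, 6/1, 23/4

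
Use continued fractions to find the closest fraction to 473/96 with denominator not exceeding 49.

202/41

Expand x = 473/96 as a continued fraction with the Euclidean algorithm:
  473 = 4*96 + 89, so a_0 = 4.
  96 = 1*89 + 7, so a_1 = 1.
  89 = 12*7 + 5, so a_2 = 12.
  7 = 1*5 + 2, so a_3 = 1.
  5 = 2*2 + 1, so a_4 = 2.
  2 = 2*1 + 0, so a_5 = 2.
so x = [4; 1, 12, 1, 2, 2].
Convergents (p_i = a_i*p_{i-1} + p_{i-2}, q_i = a_i*q_{i-1} + q_{i-2} with p_{-2}=0, p_{-1}=1, q_{-2}=1, q_{-1}=0), until the denominator exceeds 49:
  i=0: a_0=4, p_0 = 4*1 + 0 = 4, q_0 = 4*0 + 1 = 1.
  i=1: a_1=1, p_1 = 1*4 + 1 = 5, q_1 = 1*1 + 0 = 1.
  i=2: a_2=12, p_2 = 12*5 + 4 = 64, q_2 = 12*1 + 1 = 13.
  i=3: a_3=1, p_3 = 1*64 + 5 = 69, q_3 = 1*13 + 1 = 14.
  i=4: a_4=2, p_4 = 2*69 + 64 = 202, q_4 = 2*14 + 13 = 41.
  i=5: a_5=2, p_5 = 2*202 + 69 = 473, q_5 = 2*41 + 14 = 96.
q_5 = 96 > 49, so the last convergent with denominator <= 49 is p_4/q_4 = 202/41.
The closest fraction with denominator <= 49 is either p_4/q_4 or the intermediate fraction (k*p_4 + p_3)/(k*q_4 + q_3) with the largest k >= 1 whose denominator stays <= 49; these approach x as k grows, and every other convergent or intermediate fraction in range is farther away.
Largest k: floor((49 - q_3)/q_4) = floor((49 - 14)/41) = 0.
Since k = 0, no intermediate fraction beyond p_4/q_4 has denominator <= 49, so the convergent 202/41 is the closest (its error is |473*41 - 202*96|/(96*41) = 1/3936).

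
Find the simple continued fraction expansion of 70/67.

Run the Euclidean algorithm on 70 and 67; the successive quotients are the partial quotients a_0, a_1, ... (each step inverts the fractional part left over by the previous one):
  70 = 1*67 + 3, so a_0 = 1.
  67 = 22*3 + 1, so a_1 = 22.
  3 = 3*1 + 0, so a_2 = 3.
The remainder reaches 0 after 3 divisions, so the expansion has 3 partial quotients, read off in order.

[1; 22, 3]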